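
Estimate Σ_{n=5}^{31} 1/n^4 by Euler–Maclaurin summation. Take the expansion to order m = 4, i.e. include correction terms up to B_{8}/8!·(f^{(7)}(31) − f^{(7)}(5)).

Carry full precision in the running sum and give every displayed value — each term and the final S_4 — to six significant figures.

The integral term ∫_5^31 1/x^4 dx = 0.00265548.
½[f(5) + f(31)] = ½[0.00160000 + 1.08281e-06] = 0.000800541.
Integral + boundary = 0.00345602.
Correction k=1: B_{2}/2! · (f^{(1)}(31) − f^{(1)}(5)) = 1/12 · (-1.39718e-07 − (-0.00128000)) = 0.000106655.
Running total after k=1: 0.00356267.
Correction k=2: B_{4}/4! · (f^{(3)}(31) − f^{(3)}(5)) = −1/720 · (-4.36164e-09 − (-0.00153600)) = -2.13333e-06.
Running total after k=2: 0.00356054.
Correction k=3: B_{6}/6! · (f^{(5)}(31) − f^{(5)}(5)) = 1/30240 · (-2.54164e-10 − (-0.00344064)) = 1.13778e-07.
Running total after k=3: 0.00356065.
Correction k=4: B_{8}/8! · (f^{(7)}(31) − f^{(7)}(5)) = −1/1209600 · (-2.38031e-11 − (-0.0123863)) = -1.02400e-08.

S_4 ≈ 0.00356064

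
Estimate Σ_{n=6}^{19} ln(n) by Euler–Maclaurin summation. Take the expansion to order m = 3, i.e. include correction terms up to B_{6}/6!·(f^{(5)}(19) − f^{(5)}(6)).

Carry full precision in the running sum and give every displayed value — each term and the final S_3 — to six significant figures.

S_3 ≈ 34.5524

∫_6^19 ln(x) dx evaluates to 32.1938.
½[f(6) + f(19)] = ½[1.79176 + 2.94444] = 2.36810.
Running total after boundary: 34.5619.
k=1: B_{2}/(2)! × [f^{(1)}(19) − f^{(1)}(6)] = 1/12 × (0.0526316 − 0.166667) = -0.00950292.
After k=1: 34.5524.
k=2: B_{4}/(4)! × [f^{(3)}(19) − f^{(3)}(6)] = −1/720 × (0.000291588 − 0.00925926) = 1.24551e-05.
After k=2: 34.5524.
k=3: B_{6}/(6)! × [f^{(5)}(19) − f^{(5)}(6)] = 1/30240 × (9.69267e-06 − 0.00308642) = -1.01744e-07.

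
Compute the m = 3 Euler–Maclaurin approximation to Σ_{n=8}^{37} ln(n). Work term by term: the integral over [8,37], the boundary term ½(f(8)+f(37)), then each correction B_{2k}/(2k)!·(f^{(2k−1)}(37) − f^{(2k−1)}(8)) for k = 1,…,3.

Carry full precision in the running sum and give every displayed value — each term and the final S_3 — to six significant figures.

S_3 ≈ 90.8055

The integral term ∫_8^37 ln(x) dx = 87.9684.
Boundary: ½(f(8) + f(37)) = ½(2.07944 + 3.61092) = 2.84518.
Running total after boundary: 90.8136.
k=1: B_{2}/(2)! × [f^{(1)}(37) − f^{(1)}(8)] = 1/12 × (0.0270270 − 0.125000) = -0.00816441.
Running total after k=1: 90.8054.
k=2: B_{4}/(4)! × [f^{(3)}(37) − f^{(3)}(8)] = −1/720 × (3.94843e-05 − 0.00390625) = 5.37051e-06.
Running total after k=2: 90.8055.
k=3: B_{6}/(6)! × [f^{(5)}(37) − f^{(5)}(8)] = 1/30240 × (3.46101e-07 − 0.000732422) = -2.42089e-08.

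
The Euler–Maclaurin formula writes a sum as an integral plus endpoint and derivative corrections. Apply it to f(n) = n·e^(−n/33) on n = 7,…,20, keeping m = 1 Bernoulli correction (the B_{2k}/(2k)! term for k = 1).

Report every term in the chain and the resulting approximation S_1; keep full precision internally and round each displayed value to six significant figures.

Integral: ∫_7^20 x·e^(−x/33) dx = 113.632.
Endpoint term: (f(7) + f(20))/2 = (5.66207 + 10.9099)/2 = 8.28599.
Running total after boundary: 121.918.
k=1: B_{2}/(2)! × [f^{(1)}(20) − f^{(1)}(7)] = 1/12 × (0.214892 − 0.637289) = -0.0351997.

S_1 ≈ 121.883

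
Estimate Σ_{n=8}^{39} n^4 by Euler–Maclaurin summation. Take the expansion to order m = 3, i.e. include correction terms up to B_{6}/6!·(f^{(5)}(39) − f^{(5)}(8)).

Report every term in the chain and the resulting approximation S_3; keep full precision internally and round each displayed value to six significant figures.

S_3 ≈ 1.92167e+07

Integral: ∫_8^39 x^4 dx = 1.80383e+07.
Boundary: ½(f(8) + f(39)) = ½(4096.00 + 2.31344e+06) = 1.15877e+06.
Integral + boundary = 1.91971e+07.
Order-1 term: 1/12 · (237276 − 2048.00) = 19602.3.
Running total after k=1: 1.92167e+07.
Order-2 term: −1/720 · (936.000 − 192.000) = -1.03333.
Running total after k=2: 1.92167e+07.
Order-3 term: 1/30240 · (0.00000 − 0.00000) = 0.00000.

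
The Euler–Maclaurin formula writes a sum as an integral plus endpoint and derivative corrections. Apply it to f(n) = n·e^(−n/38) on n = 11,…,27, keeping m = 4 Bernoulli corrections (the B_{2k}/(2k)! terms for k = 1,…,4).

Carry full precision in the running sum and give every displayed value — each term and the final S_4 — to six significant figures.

S_4 ≈ 190.997

Integral: ∫_11^27 x·e^(−x/38) dx = 180.278.
½[f(11) + f(27)] = ½[8.23523 + 13.2674] = 10.7513.
Integral + boundary = 191.029.
Correction k=1: B_{2}/2! · (f^{(1)}(27) − f^{(1)}(11)) = 1/12 · (0.142243 − 0.531941) = -0.0324748.
Running total after k=1: 190.997.
Correction k=2: B_{4}/4! · (f^{(3)}(27) − f^{(3)}(11)) = −1/720 · (0.000779096 − 0.00140530) = 8.69731e-07.
Running total after k=2: 190.997.
Correction k=3: B_{6}/6! · (f^{(5)}(27) − f^{(5)}(11)) = 1/30240 · (1.01086e-06 − 1.69129e-06) = -2.25009e-11.
Running total after k=3: 190.997.
Correction k=4: B_{8}/8! · (f^{(7)}(27) − f^{(7)}(11)) = −1/1209600 · (1.02644e-09 − 1.66855e-09) = 5.30839e-16.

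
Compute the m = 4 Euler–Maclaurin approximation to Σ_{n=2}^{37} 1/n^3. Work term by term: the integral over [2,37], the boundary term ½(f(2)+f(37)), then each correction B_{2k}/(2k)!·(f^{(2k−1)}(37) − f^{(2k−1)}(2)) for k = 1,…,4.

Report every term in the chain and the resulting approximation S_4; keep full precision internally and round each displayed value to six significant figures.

S_4 ≈ 0.201646

∫_2^37 1/x^3 dx evaluates to 0.124635.
Endpoint term: (f(2) + f(37))/2 = (0.125000 + 1.97422e-05)/2 = 0.0625099.
Integral + boundary = 0.187145.
k=1: B_{2}/(2)! × [f^{(1)}(37) − f^{(1)}(2)] = 1/12 × (-1.60072e-06 − (-0.187500)) = 0.0156249.
Partial sum through k=1: 0.202770.
k=2: B_{4}/(4)! × [f^{(3)}(37) − f^{(3)}(2)] = −1/720 × (-2.33852e-08 − (-0.937500)) = -0.00130208.
Partial sum through k=2: 0.201467.
k=3: B_{6}/(6)! × [f^{(5)}(37) − f^{(5)}(2)] = 1/30240 × (-7.17442e-10 − (-9.84375)) = 0.000325521.
Partial sum through k=3: 0.201793.
k=4: B_{8}/(8)! × [f^{(7)}(37) − f^{(7)}(2)] = −1/1209600 × (-3.77325e-11 − (-177.188)) = -0.000146484.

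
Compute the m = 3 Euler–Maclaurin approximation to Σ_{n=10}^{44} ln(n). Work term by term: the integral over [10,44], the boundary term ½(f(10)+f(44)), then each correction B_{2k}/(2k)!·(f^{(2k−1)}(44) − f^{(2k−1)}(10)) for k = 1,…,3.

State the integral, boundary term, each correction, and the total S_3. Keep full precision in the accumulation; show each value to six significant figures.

∫_10^44 ln(x) dx evaluates to 109.478.
Endpoint term: (f(10) + f(44))/2 = (2.30259 + 3.78419)/2 = 3.04339.
Integral + boundary = 112.522.
k=1: B_{2}/(2)! × [f^{(1)}(44) − f^{(1)}(10)] = 1/12 × (0.0227273 − 0.100000) = -0.00643939.
Running total after k=1: 112.515.
k=2: B_{4}/(4)! × [f^{(3)}(44) − f^{(3)}(10)] = −1/720 × (2.34786e-05 − 0.00200000) = 2.74517e-06.
Running total after k=2: 112.515.
k=3: B_{6}/(6)! × [f^{(5)}(44) − f^{(5)}(10)] = 1/30240 × (1.45528e-07 − 0.000240000) = -7.93170e-09.

S_3 ≈ 112.515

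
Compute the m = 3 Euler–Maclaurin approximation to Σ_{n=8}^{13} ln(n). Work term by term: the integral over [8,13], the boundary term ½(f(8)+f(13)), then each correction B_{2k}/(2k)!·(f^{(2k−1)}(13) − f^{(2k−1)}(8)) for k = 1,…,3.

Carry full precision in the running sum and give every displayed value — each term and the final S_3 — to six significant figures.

S_3 ≈ 14.0270

Integral: ∫_8^13 ln(x) dx = 11.7088.
Endpoint term: (f(8) + f(13))/2 = (2.07944 + 2.56495)/2 = 2.32220.
Integral + boundary = 14.0310.
Order-1 term: 1/12 · (0.0769231 − 0.125000) = -0.00400641.
Partial sum through k=1: 14.0270.
Order-2 term: −1/720 · (0.000910332 − 0.00390625) = 4.16100e-06.
Partial sum through k=2: 14.0270.
Order-3 term: 1/30240 · (6.46390e-05 − 0.000732422) = -2.20828e-08.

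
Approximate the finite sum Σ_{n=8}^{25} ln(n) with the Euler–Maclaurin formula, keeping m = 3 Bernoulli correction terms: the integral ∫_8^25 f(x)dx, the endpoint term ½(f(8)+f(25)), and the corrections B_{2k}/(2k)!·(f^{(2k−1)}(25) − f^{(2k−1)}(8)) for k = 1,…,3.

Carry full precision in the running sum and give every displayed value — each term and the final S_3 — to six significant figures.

S_3 ≈ 49.4784

The integral term ∫_8^25 ln(x) dx = 46.8364.
Endpoint term: (f(8) + f(25))/2 = (2.07944 + 3.21888)/2 = 2.64916.
Running total after boundary: 49.4855.
Order-1 term: 1/12 · (0.0400000 − 0.125000) = -0.00708333.
After k=1: 49.4784.
Order-2 term: −1/720 · (0.000128000 − 0.00390625) = 5.24757e-06.
After k=2: 49.4784.
Order-3 term: 1/30240 · (2.45760e-06 − 0.000732422) = -2.41390e-08.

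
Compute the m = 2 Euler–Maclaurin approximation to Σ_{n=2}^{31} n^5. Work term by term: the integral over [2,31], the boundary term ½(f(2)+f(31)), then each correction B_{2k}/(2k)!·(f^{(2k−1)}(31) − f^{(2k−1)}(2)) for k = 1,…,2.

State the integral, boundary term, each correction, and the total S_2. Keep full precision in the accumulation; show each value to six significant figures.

Integral: ∫_2^31 x^5 dx = 1.47917e+08.
Endpoint term: (f(2) + f(31))/2 = (32.0000 + 2.86292e+07)/2 = 1.43146e+07.
Integral + boundary = 1.62232e+08.
Correction k=1: B_{2}/2! · (f^{(1)}(31) − f^{(1)}(2)) = 1/12 · (4.61760e+06 − 80.0000) = 384794.
Running total after k=1: 1.62617e+08.
Correction k=2: B_{4}/4! · (f^{(3)}(31) − f^{(3)}(2)) = −1/720 · (57660.0 − 240.000) = -79.7500.

S_2 ≈ 1.62617e+08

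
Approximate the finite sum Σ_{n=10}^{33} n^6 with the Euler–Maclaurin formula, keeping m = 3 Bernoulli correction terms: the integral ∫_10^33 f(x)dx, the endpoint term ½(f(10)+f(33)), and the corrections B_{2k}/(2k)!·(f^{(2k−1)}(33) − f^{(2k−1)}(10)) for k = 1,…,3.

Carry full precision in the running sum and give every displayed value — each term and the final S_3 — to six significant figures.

∫_10^33 x^6 dx evaluates to 6.08692e+09.
½[f(10) + f(33)] = ½[1.00000e+06 + 1.29147e+09] = 6.46234e+08.
So far: 6.73315e+09.
k=1: B_{2}/(2)! × [f^{(1)}(33) − f^{(1)}(10)] = 1/12 × (2.34812e+08 − 600000) = 1.95177e+07.
Partial sum through k=1: 6.75267e+09.
k=2: B_{4}/(4)! × [f^{(3)}(33) − f^{(3)}(10)] = −1/720 × (4.31244e+06 − 120000) = -5822.83.
Partial sum through k=2: 6.75267e+09.
k=3: B_{6}/(6)! × [f^{(5)}(33) − f^{(5)}(10)] = 1/30240 × (23760.0 − 7200.00) = 0.547619.

S_3 ≈ 6.75267e+09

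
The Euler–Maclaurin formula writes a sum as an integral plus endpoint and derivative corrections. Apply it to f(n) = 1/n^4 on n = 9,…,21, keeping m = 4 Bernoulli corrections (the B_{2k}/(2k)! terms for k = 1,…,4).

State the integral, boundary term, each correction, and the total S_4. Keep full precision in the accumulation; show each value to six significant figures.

The integral term ∫_9^21 1/x^4 dx = 0.000421254.
Boundary: ½(f(9) + f(21)) = ½(0.000152416 + 5.14189e-06) = 7.87788e-05.
So far: 0.000500033.
k=1: B_{2}/(2)! × [f^{(1)}(21) − f^{(1)}(9)] = 1/12 × (-9.79408e-07 − (-6.77404e-05)) = 5.56341e-06.
Running total after k=1: 0.000505596.
k=2: B_{4}/(4)! × [f^{(3)}(21) − f^{(3)}(9)] = −1/720 × (-6.66264e-08 − (-2.50890e-05)) = -3.47533e-08.
Running total after k=2: 0.000505562.
k=3: B_{6}/(6)! × [f^{(5)}(21) − f^{(5)}(9)] = 1/30240 × (-8.46049e-09 − (-1.73455e-05)) = 5.73315e-10.
Running total after k=3: 0.000505562.
k=4: B_{8}/(8)! × [f^{(7)}(21) − f^{(7)}(9)] = −1/1209600 × (-1.72663e-09 − (-1.92728e-05)) = -1.59318e-11.

S_4 ≈ 0.000505562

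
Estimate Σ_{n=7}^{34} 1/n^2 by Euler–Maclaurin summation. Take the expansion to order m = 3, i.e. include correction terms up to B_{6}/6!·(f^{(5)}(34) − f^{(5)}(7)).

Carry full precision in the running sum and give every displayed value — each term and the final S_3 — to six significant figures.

The integral term ∫_7^34 1/x^2 dx = 0.113445.
Endpoint term: (f(7) + f(34))/2 = (0.0204082 + 0.000865052)/2 = 0.0106366.
Running total after boundary: 0.124082.
Correction k=1: B_{2}/2! · (f^{(1)}(34) − f^{(1)}(7)) = 1/12 · (-5.08854e-05 − (-0.00583090)) = 0.000481668.
After k=1: 0.124564.
Correction k=2: B_{4}/4! · (f^{(3)}(34) − f^{(3)}(7)) = −1/720 · (-5.28222e-07 − (-0.00142798)) = -1.98257e-06.
After k=2: 0.124562.
Correction k=3: B_{6}/6! · (f^{(5)}(34) − f^{(5)}(7)) = 1/30240 · (-1.37082e-08 − (-0.000874271)) = 2.89106e-08.

S_3 ≈ 0.124562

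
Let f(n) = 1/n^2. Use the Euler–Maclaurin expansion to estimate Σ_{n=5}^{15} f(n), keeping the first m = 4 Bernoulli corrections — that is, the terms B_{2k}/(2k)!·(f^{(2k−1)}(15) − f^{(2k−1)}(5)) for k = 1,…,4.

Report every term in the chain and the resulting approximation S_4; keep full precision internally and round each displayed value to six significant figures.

Integral: ∫_5^15 1/x^2 dx = 0.133333.
Boundary: ½(f(5) + f(15)) = ½(0.0400000 + 0.00444444) = 0.0222222.
Running total after boundary: 0.155556.
Order-1 term: 1/12 · (-0.000592593 − (-0.0160000)) = 0.00128395.
Partial sum through k=1: 0.156840.
Order-2 term: −1/720 · (-3.16049e-05 − (-0.00768000)) = -1.06228e-05.
Partial sum through k=2: 0.156829.
Order-3 term: 1/30240 · (-4.21399e-06 − (-0.00921600)) = 3.04623e-07.
Partial sum through k=3: 0.156829.
Order-4 term: −1/1209600 · (-1.04882e-06 − (-0.0206438)) = -1.70658e-08.

S_4 ≈ 0.156829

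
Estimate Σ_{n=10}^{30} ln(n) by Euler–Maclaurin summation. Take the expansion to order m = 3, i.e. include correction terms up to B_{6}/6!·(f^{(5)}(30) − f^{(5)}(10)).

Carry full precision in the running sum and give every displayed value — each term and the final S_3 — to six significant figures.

S_3 ≈ 61.8564

∫_10^30 ln(x) dx evaluates to 59.0101.
Endpoint term: (f(10) + f(30))/2 = (2.30259 + 3.40120)/2 = 2.85189.
Integral + boundary = 61.8620.
Correction k=1: B_{2}/2! · (f^{(1)}(30) − f^{(1)}(10)) = 1/12 · (0.0333333 − 0.100000) = -0.00555556.
After k=1: 61.8564.
Correction k=2: B_{4}/4! · (f^{(3)}(30) − f^{(3)}(10)) = −1/720 · (7.40741e-05 − 0.00200000) = 2.67490e-06.
After k=2: 61.8564.
Correction k=3: B_{6}/6! · (f^{(5)}(30) − f^{(5)}(10)) = 1/30240 · (9.87654e-07 − 0.000240000) = -7.90385e-09.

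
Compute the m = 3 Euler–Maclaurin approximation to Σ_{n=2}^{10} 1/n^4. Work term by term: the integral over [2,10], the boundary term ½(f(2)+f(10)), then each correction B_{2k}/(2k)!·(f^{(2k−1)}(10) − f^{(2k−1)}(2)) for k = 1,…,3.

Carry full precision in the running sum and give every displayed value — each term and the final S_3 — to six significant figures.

∫_2^10 1/x^4 dx evaluates to 0.0413333.
½[f(2) + f(10)] = ½[0.0625000 + 0.000100000] = 0.0313000.
So far: 0.0726333.
Order-1 term: 1/12 · (-4.00000e-05 − (-0.125000)) = 0.0104133.
Running total after k=1: 0.0830467.
Order-2 term: −1/720 · (-1.20000e-05 − (-0.937500)) = -0.00130207.
Running total after k=2: 0.0817446.
Order-3 term: 1/30240 · (-6.72000e-06 − (-13.1250)) = 0.000434028.

S_3 ≈ 0.0821786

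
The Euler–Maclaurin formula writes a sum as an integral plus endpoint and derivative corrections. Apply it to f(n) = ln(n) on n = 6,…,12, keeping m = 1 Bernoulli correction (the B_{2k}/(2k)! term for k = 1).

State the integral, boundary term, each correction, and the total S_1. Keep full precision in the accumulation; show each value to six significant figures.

S_1 ≈ 15.1997

The integral term ∫_6^12 ln(x) dx = 13.0683.
½[f(6) + f(12)] = ½[1.79176 + 2.48491] = 2.13833.
So far: 15.2067.
Order-1 term: 1/12 · (0.0833333 − 0.166667) = -0.00694444.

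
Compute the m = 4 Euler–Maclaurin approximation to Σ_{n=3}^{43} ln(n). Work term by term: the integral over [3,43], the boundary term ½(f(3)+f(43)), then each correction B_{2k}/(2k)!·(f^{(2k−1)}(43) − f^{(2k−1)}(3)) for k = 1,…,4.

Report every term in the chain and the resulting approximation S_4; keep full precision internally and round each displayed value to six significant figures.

Integral: ∫_3^43 ln(x) dx = 118.436.
Endpoint term: (f(3) + f(43))/2 = (1.09861 + 3.76120)/2 = 2.42991.
Running total after boundary: 120.866.
Order-1 term: 1/12 · (0.0232558 − 0.333333) = -0.0258398.
Partial sum through k=1: 120.840.
Order-2 term: −1/720 · (2.51550e-05 − 0.0740741) = 0.000102846.
Partial sum through k=2: 120.840.
Order-3 term: 1/30240 · (1.63256e-07 − 0.0987654) = -3.26605e-06.
Partial sum through k=3: 120.840.
Order-4 term: −1/1209600 · (2.64883e-09 − 0.329218) = 2.72171e-07.

S_4 ≈ 120.840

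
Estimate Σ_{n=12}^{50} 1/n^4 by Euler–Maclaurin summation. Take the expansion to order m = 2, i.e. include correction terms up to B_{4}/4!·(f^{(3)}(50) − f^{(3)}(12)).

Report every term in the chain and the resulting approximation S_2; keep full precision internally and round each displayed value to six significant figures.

S_2 ≈ 0.000215761

∫_12^50 1/x^4 dx evaluates to 0.000190235.
Boundary: ½(f(12) + f(50)) = ½(4.82253e-05 + 1.60000e-07) = 2.41927e-05.
Integral + boundary = 0.000214427.
k=1: B_{2}/(2)! × [f^{(1)}(50) − f^{(1)}(12)] = 1/12 × (-1.28000e-08 − (-1.60751e-05)) = 1.33853e-06.
Partial sum through k=1: 0.000215766.
k=2: B_{4}/(4)! × [f^{(3)}(50) − f^{(3)}(12)] = −1/720 × (-1.53600e-10 − (-3.34898e-06)) = -4.65115e-09.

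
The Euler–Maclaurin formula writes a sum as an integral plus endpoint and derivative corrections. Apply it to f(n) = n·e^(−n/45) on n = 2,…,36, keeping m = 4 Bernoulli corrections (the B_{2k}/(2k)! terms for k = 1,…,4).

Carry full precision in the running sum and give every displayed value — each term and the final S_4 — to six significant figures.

Integral: ∫_2^36 x·e^(−x/45) dx = 385.254.
Endpoint term: (f(2) + f(36))/2 = (1.91306 + 16.1758)/2 = 9.04445.
Integral + boundary = 394.299.
k=1: B_{2}/(2)! × [f^{(1)}(36) − f^{(1)}(2)] = 1/12 × (0.0898658 − 0.914016) = -0.0686792.
After k=1: 394.230.
k=2: B_{4}/(4)! × [f^{(3)}(36) − f^{(3)}(2)] = −1/720 × (0.000488160 − 0.00139609) = 1.26101e-06.
After k=2: 394.230.
k=3: B_{6}/(6)! × [f^{(5)}(36) − f^{(5)}(2)] = 1/30240 × (4.60218e-07 − 1.15595e-06) = -2.30071e-11.
After k=3: 394.230.
k=4: B_{8}/(8)! × [f^{(7)}(36) − f^{(7)}(2)] = −1/1209600 × (3.35491e-10 − 8.01226e-10) = 3.85032e-16.

S_4 ≈ 394.230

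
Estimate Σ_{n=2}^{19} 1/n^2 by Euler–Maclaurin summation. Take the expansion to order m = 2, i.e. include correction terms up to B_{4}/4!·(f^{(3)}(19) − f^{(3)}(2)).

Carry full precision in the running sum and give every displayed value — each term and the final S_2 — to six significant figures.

S_2 ≈ 0.593521

Integral: ∫_2^19 1/x^2 dx = 0.447368.
Endpoint term: (f(2) + f(19))/2 = (0.250000 + 0.00277008)/2 = 0.126385.
Integral + boundary = 0.573753.
Order-1 term: 1/12 · (-0.000291588 − (-0.250000)) = 0.0208090.
After k=1: 0.594562.
Order-2 term: −1/720 · (-9.69267e-06 − (-0.750000)) = -0.00104165.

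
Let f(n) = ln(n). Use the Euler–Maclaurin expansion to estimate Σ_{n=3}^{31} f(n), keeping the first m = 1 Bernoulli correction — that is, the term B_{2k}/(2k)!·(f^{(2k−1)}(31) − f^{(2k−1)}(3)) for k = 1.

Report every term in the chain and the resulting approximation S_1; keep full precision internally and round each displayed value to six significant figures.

S_1 ≈ 77.3990

The integral term ∫_3^31 ln(x) dx = 75.1578.
½[f(3) + f(31)] = ½[1.09861 + 3.43399] = 2.26630.
Running total after boundary: 77.4241.
k=1: B_{2}/(2)! × [f^{(1)}(31) − f^{(1)}(3)] = 1/12 × (0.0322581 − 0.333333) = -0.0250896.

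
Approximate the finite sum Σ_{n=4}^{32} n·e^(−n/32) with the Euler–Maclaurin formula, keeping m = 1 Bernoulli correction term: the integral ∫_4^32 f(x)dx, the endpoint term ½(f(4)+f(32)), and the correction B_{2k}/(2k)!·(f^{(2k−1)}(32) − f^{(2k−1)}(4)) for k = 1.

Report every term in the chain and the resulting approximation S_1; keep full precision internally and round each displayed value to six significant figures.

Integral: ∫_4^32 x·e^(−x/32) dx = 263.219.
Endpoint term: (f(4) + f(32))/2 = (3.52999 + 11.7721)/2 = 7.65106.
Integral + boundary = 270.870.
Order-1 term: 1/12 · (0.00000 − 0.772185) = -0.0643487.

S_1 ≈ 270.806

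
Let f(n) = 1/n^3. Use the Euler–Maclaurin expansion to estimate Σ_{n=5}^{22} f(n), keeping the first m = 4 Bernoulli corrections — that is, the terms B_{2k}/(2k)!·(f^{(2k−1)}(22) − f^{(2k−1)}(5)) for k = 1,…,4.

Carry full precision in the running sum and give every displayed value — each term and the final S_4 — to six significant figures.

Integral: ∫_5^22 1/x^3 dx = 0.0189669.
Endpoint term: (f(5) + f(22))/2 = (0.00800000 + 9.39144e-05)/2 = 0.00404696.
Integral + boundary = 0.0230139.
Correction k=1: B_{2}/2! · (f^{(1)}(22) − f^{(1)}(5)) = 1/12 · (-1.28065e-05 − (-0.00480000)) = 0.000398933.
After k=1: 0.0234128.
Correction k=2: B_{4}/4! · (f^{(3)}(22) − f^{(3)}(5)) = −1/720 · (-5.29194e-07 − (-0.00384000)) = -5.33260e-06.
After k=2: 0.0234075.
Correction k=3: B_{6}/6! · (f^{(5)}(22) − f^{(5)}(5)) = 1/30240 · (-4.59218e-08 − (-0.00645120)) = 2.13332e-07.
After k=3: 0.0234077.
Correction k=4: B_{8}/8! · (f^{(7)}(22) − f^{(7)}(5)) = −1/1209600 · (-6.83135e-09 − (-0.0185795)) = -1.53600e-08.

S_4 ≈ 0.0234077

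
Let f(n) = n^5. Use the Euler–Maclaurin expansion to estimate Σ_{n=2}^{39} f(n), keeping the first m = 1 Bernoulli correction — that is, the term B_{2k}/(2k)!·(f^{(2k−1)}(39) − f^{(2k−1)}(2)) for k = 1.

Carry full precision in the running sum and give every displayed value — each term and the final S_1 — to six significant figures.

S_1 ≈ 6.32533e+08

Integral: ∫_2^39 x^5 dx = 5.86457e+08.
½[f(2) + f(39)] = ½[32.0000 + 9.02242e+07] = 4.51121e+07.
Integral + boundary = 6.31569e+08.
Order-1 term: 1/12 · (1.15672e+07 − 80.0000) = 963927.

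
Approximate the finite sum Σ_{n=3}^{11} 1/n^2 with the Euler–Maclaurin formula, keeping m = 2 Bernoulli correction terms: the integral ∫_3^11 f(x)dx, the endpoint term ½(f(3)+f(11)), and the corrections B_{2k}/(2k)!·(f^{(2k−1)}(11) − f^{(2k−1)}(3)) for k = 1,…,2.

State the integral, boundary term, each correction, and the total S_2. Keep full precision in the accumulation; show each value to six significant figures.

S_2 ≈ 0.308023

Integral: ∫_3^11 1/x^2 dx = 0.242424.
Boundary: ½(f(3) + f(11)) = ½(0.111111 + 0.00826446) = 0.0596878.
So far: 0.302112.
Order-1 term: 1/12 · (-0.00150263 − (-0.0740741)) = 0.00604762.
Partial sum through k=1: 0.308160.
Order-2 term: −1/720 · (-0.000149021 − (-0.0987654)) = -0.000136967.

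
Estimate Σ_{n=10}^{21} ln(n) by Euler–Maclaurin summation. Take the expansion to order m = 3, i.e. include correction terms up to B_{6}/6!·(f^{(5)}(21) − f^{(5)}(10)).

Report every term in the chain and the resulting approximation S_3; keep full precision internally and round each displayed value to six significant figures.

S_3 ≈ 32.5783

∫_10^21 ln(x) dx evaluates to 29.9091.
Boundary: ½(f(10) + f(21)) = ½(2.30259 + 3.04452) = 2.67355.
Running total after boundary: 32.5827.
Correction k=1: B_{2}/2! · (f^{(1)}(21) − f^{(1)}(10)) = 1/12 · (0.0476190 − 0.100000) = -0.00436508.
Partial sum through k=1: 32.5783.
Correction k=2: B_{4}/4! · (f^{(3)}(21) − f^{(3)}(10)) = −1/720 · (0.000215959 − 0.00200000) = 2.47783e-06.
Partial sum through k=2: 32.5783.
Correction k=3: B_{6}/6! · (f^{(5)}(21) − f^{(5)}(10)) = 1/30240 · (5.87645e-06 − 0.000240000) = -7.74218e-09.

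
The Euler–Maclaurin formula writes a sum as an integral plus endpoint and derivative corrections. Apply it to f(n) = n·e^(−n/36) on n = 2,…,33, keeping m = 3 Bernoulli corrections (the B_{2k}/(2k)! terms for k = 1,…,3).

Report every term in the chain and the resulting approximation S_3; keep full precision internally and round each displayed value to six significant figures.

S_3 ≈ 308.318

The integral term ∫_2^33 x·e^(−x/36) dx = 300.846.
Endpoint term: (f(2) + f(33))/2 = (1.89192 + 13.1950)/2 = 7.54348.
So far: 308.389.
Correction k=1: B_{2}/2! · (f^{(1)}(33) − f^{(1)}(2)) = 1/12 · (0.0333208 − 0.893406) = -0.0716738.
Partial sum through k=1: 308.318.
Correction k=2: B_{4}/4! · (f^{(3)}(33) − f^{(3)}(2)) = −1/720 · (0.000642762 − 0.00214917) = 2.09223e-06.
Partial sum through k=2: 308.318.
Correction k=3: B_{6}/6! · (f^{(5)}(33) − f^{(5)}(2)) = 1/30240 · (9.72079e-07 − 2.78471e-06) = -5.99415e-11.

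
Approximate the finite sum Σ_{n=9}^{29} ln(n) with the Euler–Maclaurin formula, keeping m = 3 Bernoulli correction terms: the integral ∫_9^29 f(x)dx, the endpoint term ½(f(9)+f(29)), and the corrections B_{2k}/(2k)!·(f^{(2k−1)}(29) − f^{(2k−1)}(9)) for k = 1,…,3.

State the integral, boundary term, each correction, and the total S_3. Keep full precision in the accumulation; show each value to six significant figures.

∫_9^29 ln(x) dx evaluates to 57.8766.
½[f(9) + f(29)] = ½[2.19722 + 3.36730] = 2.78226.
Integral + boundary = 60.6588.
Correction k=1: B_{2}/2! · (f^{(1)}(29) − f^{(1)}(9)) = 1/12 · (0.0344828 − 0.111111) = -0.00638570.
Partial sum through k=1: 60.6524.
Correction k=2: B_{4}/4! · (f^{(3)}(29) − f^{(3)}(9)) = −1/720 · (8.20042e-05 − 0.00274348) = 3.69650e-06.
Partial sum through k=2: 60.6524.
Correction k=3: B_{6}/6! · (f^{(5)}(29) − f^{(5)}(9)) = 1/30240 · (1.17010e-06 − 0.000406442) = -1.34019e-08.

S_3 ≈ 60.6524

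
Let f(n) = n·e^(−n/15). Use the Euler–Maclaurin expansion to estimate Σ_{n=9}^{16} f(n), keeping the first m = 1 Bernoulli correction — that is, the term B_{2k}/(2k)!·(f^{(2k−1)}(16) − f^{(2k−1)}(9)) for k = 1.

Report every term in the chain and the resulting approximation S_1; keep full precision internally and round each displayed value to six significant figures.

S_1 ≈ 42.7434

The integral term ∫_9^16 x·e^(−x/15) dx = 37.5407.
Boundary: ½(f(9) + f(16)) = ½(4.93930 + 5.50646) = 5.22288.
Integral + boundary = 42.7636.
Order-1 term: 1/12 · (-0.0229436 − 0.219525) = -0.0202057.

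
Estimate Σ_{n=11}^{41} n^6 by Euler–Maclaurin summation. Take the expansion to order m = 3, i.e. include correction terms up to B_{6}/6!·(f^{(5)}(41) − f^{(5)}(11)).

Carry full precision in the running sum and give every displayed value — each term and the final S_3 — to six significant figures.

The integral term ∫_11^41 x^6 dx = 2.78193e+10.
½[f(11) + f(41)] = ½[1.77156e+06 + 4.75010e+09] = 2.37594e+09.
Integral + boundary = 3.01952e+10.
k=1: B_{2}/(2)! × [f^{(1)}(41) − f^{(1)}(11)] = 1/12 × (6.95137e+08 − 966306) = 5.78476e+07.
Partial sum through k=1: 3.02530e+10.
k=2: B_{4}/(4)! × [f^{(3)}(41) − f^{(3)}(11)] = −1/720 × (8.27052e+06 − 159720) = -11265.0.
Partial sum through k=2: 3.02530e+10.
k=3: B_{6}/(6)! × [f^{(5)}(41) − f^{(5)}(11)] = 1/30240 × (29520.0 − 7920.00) = 0.714286.

S_3 ≈ 3.02530e+10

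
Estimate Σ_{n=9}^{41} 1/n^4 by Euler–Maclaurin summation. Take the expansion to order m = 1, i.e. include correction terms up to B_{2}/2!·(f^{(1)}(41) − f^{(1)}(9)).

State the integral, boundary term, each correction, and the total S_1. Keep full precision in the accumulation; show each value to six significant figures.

∫_9^41 1/x^4 dx evaluates to 0.000452411.
Endpoint term: (f(9) + f(41))/2 = (0.000152416 + 3.53887e-07)/2 = 7.63848e-05.
Integral + boundary = 0.000528796.
Order-1 term: 1/12 · (-3.45256e-08 − (-6.77404e-05)) = 5.64215e-06.

S_1 ≈ 0.000534438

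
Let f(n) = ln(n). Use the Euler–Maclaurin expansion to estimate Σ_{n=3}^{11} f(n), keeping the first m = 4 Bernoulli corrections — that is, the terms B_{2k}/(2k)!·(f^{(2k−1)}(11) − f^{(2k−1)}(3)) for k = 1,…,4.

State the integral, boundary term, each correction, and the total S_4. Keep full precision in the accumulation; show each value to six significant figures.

S_4 ≈ 16.8092

Integral: ∫_3^11 ln(x) dx = 15.0810.
Endpoint term: (f(3) + f(11))/2 = (1.09861 + 2.39790)/2 = 1.74825.
Running total after boundary: 16.8293.
k=1: B_{2}/(2)! × [f^{(1)}(11) − f^{(1)}(3)] = 1/12 × (0.0909091 − 0.333333) = -0.0202020.
Running total after k=1: 16.8091.
k=2: B_{4}/(4)! × [f^{(3)}(11) − f^{(3)}(3)] = −1/720 × (0.00150263 − 0.0740741) = 0.000100794.
Running total after k=2: 16.8092.
k=3: B_{6}/(6)! × [f^{(5)}(11) − f^{(5)}(3)] = 1/30240 × (0.000149021 − 0.0987654) = -3.26112e-06.
Running total after k=3: 16.8092.
k=4: B_{8}/(8)! × [f^{(7)}(11) − f^{(7)}(3)] = −1/1209600 × (3.69474e-05 − 0.329218) = 2.72141e-07.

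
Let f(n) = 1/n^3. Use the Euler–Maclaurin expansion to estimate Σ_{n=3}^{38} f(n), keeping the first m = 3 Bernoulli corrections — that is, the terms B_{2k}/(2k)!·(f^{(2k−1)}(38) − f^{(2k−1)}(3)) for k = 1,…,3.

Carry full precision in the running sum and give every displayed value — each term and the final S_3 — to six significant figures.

The integral term ∫_3^38 1/x^3 dx = 0.0552093.
Endpoint term: (f(3) + f(38))/2 = (0.0370370 + 1.82242e-05)/2 = 0.0185276.
So far: 0.0737369.
Correction k=1: B_{2}/2! · (f^{(1)}(38) − f^{(1)}(3)) = 1/12 · (-1.43876e-06 − (-0.0370370)) = 0.00308630.
After k=1: 0.0768232.
Correction k=2: B_{4}/4! · (f^{(3)}(38) − f^{(3)}(3)) = −1/720 · (-1.99274e-08 − (-0.0823045)) = -0.000114312.
After k=2: 0.0767089.
Correction k=3: B_{6}/6! · (f^{(5)}(38) − f^{(5)}(3)) = 1/30240 · (-5.79605e-10 − (-0.384088)) = 1.27013e-05.

S_3 ≈ 0.0767216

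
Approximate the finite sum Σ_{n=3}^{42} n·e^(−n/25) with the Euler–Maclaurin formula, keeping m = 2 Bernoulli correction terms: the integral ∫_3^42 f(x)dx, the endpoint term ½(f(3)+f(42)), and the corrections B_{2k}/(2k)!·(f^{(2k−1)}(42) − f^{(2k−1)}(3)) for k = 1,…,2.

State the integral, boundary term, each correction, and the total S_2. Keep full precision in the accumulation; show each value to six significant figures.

S_2 ≈ 313.837

∫_3^42 x·e^(−x/25) dx evaluates to 308.668.
½[f(3) + f(42)] = ½[2.66076 + 7.82771] = 5.24423.
Integral + boundary = 313.912.
Order-1 term: 1/12 · (-0.126734 − 0.780490) = -0.0756020.
After k=1: 313.837.
Order-2 term: −1/720 · (0.000393622 − 0.00408693) = 5.12959e-06.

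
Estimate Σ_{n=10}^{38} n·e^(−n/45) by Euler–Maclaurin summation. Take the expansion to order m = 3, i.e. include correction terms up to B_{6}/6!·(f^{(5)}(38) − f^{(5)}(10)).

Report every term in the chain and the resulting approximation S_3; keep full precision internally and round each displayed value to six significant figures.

Integral: ∫_10^38 x·e^(−x/45) dx = 376.537.
Endpoint term: (f(10) + f(38))/2 = (8.00737 + 16.3323)/2 = 12.1698.
So far: 388.707.
Correction k=1: B_{2}/2! · (f^{(1)}(38) − f^{(1)}(10)) = 1/12 · (0.0668572 − 0.622796) = -0.0463282.
After k=1: 388.660.
Correction k=2: B_{4}/4! · (f^{(3)}(38) − f^{(3)}(10)) = −1/720 · (0.000457506 − 0.00109841) = 8.90138e-07.
After k=2: 388.660.
Correction k=3: B_{6}/6! · (f^{(5)}(38) − f^{(5)}(10)) = 1/30240 · (4.35553e-07 − 9.32966e-07) = -1.64488e-11.

S_3 ≈ 388.660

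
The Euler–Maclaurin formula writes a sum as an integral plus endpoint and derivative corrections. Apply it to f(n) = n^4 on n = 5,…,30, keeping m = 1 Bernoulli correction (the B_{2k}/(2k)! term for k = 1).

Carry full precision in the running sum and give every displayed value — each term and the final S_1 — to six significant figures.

The integral term ∫_5^30 x^4 dx = 4.85938e+06.
½[f(5) + f(30)] = ½[625.000 + 810000] = 405312.
Integral + boundary = 5.26469e+06.
k=1: B_{2}/(2)! × [f^{(1)}(30) − f^{(1)}(5)] = 1/12 × (108000 − 500.000) = 8958.33.

S_1 ≈ 5.27365e+06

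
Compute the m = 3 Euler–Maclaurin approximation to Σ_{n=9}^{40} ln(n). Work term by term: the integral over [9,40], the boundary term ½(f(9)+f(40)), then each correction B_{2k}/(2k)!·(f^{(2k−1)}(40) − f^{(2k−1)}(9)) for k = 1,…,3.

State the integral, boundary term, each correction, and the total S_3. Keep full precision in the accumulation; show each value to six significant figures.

The integral term ∫_9^40 ln(x) dx = 96.7802.
Endpoint term: (f(9) + f(40))/2 = (2.19722 + 3.68888)/2 = 2.94305.
So far: 99.7232.
Correction k=1: B_{2}/2! · (f^{(1)}(40) − f^{(1)}(9)) = 1/12 · (0.0250000 − 0.111111) = -0.00717593.
Partial sum through k=1: 99.7160.
Correction k=2: B_{4}/4! · (f^{(3)}(40) − f^{(3)}(9)) = −1/720 · (3.12500e-05 − 0.00274348) = 3.76699e-06.
Partial sum through k=2: 99.7160.
Correction k=3: B_{6}/6! · (f^{(5)}(40) − f^{(5)}(9)) = 1/30240 · (2.34375e-07 − 0.000406442) = -1.34328e-08.

S_3 ≈ 99.7160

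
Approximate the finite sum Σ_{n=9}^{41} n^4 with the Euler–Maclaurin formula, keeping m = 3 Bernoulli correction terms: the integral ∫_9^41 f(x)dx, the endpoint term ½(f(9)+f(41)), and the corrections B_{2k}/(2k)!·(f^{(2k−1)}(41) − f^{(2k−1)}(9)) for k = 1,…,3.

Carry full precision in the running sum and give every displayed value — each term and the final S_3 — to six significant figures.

S_3 ≈ 2.45983e+07

Integral: ∫_9^41 x^4 dx = 2.31594e+07.
½[f(9) + f(41)] = ½[6561.00 + 2.82576e+06] = 1.41616e+06.
Running total after boundary: 2.45756e+07.
Correction k=1: B_{2}/2! · (f^{(1)}(41) − f^{(1)}(9)) = 1/12 · (275684 − 2916.00) = 22730.7.
After k=1: 2.45983e+07.
Correction k=2: B_{4}/4! · (f^{(3)}(41) − f^{(3)}(9)) = −1/720 · (984.000 − 216.000) = -1.06667.
After k=2: 2.45983e+07.
Correction k=3: B_{6}/6! · (f^{(5)}(41) − f^{(5)}(9)) = 1/30240 · (0.00000 − 0.00000) = 0.00000.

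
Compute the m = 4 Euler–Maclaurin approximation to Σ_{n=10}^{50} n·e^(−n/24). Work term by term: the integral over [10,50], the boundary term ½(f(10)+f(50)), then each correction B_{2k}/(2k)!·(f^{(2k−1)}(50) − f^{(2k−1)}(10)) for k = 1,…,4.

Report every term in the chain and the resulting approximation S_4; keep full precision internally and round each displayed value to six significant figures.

S_4 ≈ 323.168

The integral term ∫_10^50 x·e^(−x/24) dx = 316.803.
½[f(10) + f(50)] = ½[6.59241 + 6.22572] = 6.40906.
Integral + boundary = 323.212.
k=1: B_{2}/(2)! × [f^{(1)}(50) − f^{(1)}(10)] = 1/12 × (-0.134891 − 0.384557) = -0.0432873.
Partial sum through k=1: 323.168.
k=2: B_{4}/(4)! × [f^{(3)}(50) − f^{(3)}(10)] = −1/720 × (0.000198157 − 0.00295666) = 3.83126e-06.
Partial sum through k=2: 323.168.
k=3: B_{6}/(6)! × [f^{(5)}(50) − f^{(5)}(10)] = 1/30240 × (1.09462e-06 − 9.10711e-06) = -2.64963e-10.
Partial sum through k=3: 323.168.
k=4: B_{8}/(8)! × [f^{(7)}(50) − f^{(7)}(10)] = −1/1209600 × (3.20349e-09 − 2.27103e-08) = 1.61266e-14.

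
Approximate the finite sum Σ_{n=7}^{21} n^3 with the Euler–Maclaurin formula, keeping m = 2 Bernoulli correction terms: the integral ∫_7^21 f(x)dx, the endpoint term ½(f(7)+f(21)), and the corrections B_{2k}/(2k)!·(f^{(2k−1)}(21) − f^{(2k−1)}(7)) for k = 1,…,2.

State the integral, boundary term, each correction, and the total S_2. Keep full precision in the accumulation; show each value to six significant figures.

Integral: ∫_7^21 x^3 dx = 48020.0.
Boundary: ½(f(7) + f(21)) = ½(343.000 + 9261.00) = 4802.00.
Integral + boundary = 52822.0.
Correction k=1: B_{2}/2! · (f^{(1)}(21) − f^{(1)}(7)) = 1/12 · (1323.00 − 147.000) = 98.0000.
Partial sum through k=1: 52920.0.
Correction k=2: B_{4}/4! · (f^{(3)}(21) − f^{(3)}(7)) = −1/720 · (6.00000 − 6.00000) = 0.00000.

S_2 ≈ 52920.0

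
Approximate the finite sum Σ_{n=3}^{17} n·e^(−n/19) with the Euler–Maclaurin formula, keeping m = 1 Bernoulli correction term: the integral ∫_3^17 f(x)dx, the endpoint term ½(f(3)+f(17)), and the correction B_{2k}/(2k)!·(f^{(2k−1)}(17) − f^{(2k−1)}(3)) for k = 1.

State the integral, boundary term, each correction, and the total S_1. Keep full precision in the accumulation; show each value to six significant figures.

Integral: ∫_3^17 x·e^(−x/19) dx = 77.3856.
½[f(3) + f(17)] = ½[2.56182 + 6.94816] = 4.75499.
Running total after boundary: 82.1406.
Correction k=1: B_{2}/2! · (f^{(1)}(17) − f^{(1)}(3)) = 1/12 · (0.0430226 − 0.719107) = -0.0563404.

S_1 ≈ 82.0843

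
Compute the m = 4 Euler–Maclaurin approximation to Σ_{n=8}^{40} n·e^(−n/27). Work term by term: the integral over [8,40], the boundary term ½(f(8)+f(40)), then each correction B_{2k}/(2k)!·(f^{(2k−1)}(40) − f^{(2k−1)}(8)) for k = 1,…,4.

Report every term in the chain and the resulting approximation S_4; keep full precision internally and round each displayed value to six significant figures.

S_4 ≈ 298.951

The integral term ∫_8^40 x·e^(−x/27) dx = 291.484.
Endpoint term: (f(8) + f(40))/2 = (5.94854 + 9.09203)/2 = 7.52028.
So far: 299.004.
Order-1 term: 1/12 · (-0.109441 − 0.523251) = -0.0527243.
Running total after k=1: 298.951.
Order-2 term: −1/720 · (0.000473471 − 0.00275773) = 3.17258e-06.
Running total after k=2: 298.951.
Order-3 term: 1/30240 · (1.50489e-06 − 6.58120e-06) = -1.67867e-10.
Running total after k=3: 298.951.
Order-4 term: −1/1209600 · (3.23773e-09 − 1.28663e-08) = 7.96010e-15.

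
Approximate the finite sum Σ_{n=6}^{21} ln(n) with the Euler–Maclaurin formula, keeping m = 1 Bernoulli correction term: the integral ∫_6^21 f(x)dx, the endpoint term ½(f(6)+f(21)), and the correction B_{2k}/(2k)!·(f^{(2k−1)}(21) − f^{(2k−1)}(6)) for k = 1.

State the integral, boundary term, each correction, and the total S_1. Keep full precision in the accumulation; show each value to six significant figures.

The integral term ∫_6^21 ln(x) dx = 38.1844.
Boundary: ½(f(6) + f(21)) = ½(1.79176 + 3.04452) = 2.41814.
Running total after boundary: 40.6026.
k=1: B_{2}/(2)! × [f^{(1)}(21) − f^{(1)}(6)] = 1/12 × (0.0476190 − 0.166667) = -0.00992063.

S_1 ≈ 40.5926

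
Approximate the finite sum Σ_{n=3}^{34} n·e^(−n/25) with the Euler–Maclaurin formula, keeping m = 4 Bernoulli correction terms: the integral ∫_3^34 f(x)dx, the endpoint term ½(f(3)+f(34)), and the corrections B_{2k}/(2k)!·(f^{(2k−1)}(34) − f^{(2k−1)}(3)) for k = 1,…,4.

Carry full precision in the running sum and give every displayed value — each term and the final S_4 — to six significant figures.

The integral term ∫_3^34 x·e^(−x/25) dx = 242.270.
½[f(3) + f(34)] = ½[2.66076 + 8.72647] = 5.69361.
Running total after boundary: 247.963.
Correction k=1: B_{2}/2! · (f^{(1)}(34) − f^{(1)}(3)) = 1/12 · (-0.0923979 − 0.780490) = -0.0727407.
Partial sum through k=1: 247.891.
Correction k=2: B_{4}/4! · (f^{(3)}(34) − f^{(3)}(3)) = −1/720 · (0.000673478 − 0.00408693) = 4.74090e-06.
Partial sum through k=2: 247.891.
Correction k=3: B_{6}/6! · (f^{(5)}(34) − f^{(5)}(3)) = 1/30240 · (2.39167e-06 − 1.10801e-05) = -2.87317e-10.
Partial sum through k=3: 247.891.
Correction k=4: B_{8}/8! · (f^{(7)}(34) − f^{(7)}(3)) = −1/1209600 · (5.92923e-09 − 2.49938e-08) = 1.57611e-14.

S_4 ≈ 247.891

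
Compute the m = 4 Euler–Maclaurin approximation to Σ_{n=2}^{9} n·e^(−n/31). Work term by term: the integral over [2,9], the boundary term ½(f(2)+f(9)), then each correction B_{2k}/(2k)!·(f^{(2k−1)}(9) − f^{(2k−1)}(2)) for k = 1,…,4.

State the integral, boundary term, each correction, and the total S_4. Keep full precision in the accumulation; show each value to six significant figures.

S_4 ≈ 35.8112

∫_2^9 x·e^(−x/31) dx evaluates to 31.5364.
Boundary: ½(f(2) + f(9)) = ½(1.87504 + 6.73220) = 4.30362.
So far: 35.8400.
Order-1 term: 1/12 · (0.530854 − 0.877036) = -0.0288484.
Partial sum through k=1: 35.8112.
Order-2 term: −1/720 · (0.00210916 − 0.00286376) = 1.04807e-06.
Partial sum through k=2: 35.8112.
Order-3 term: 1/30240 · (3.81469e-06 − 5.01030e-06) = -3.95376e-11.
Partial sum through k=3: 35.8112.
Order-4 term: −1/1209600 · (5.65517e-09 − 7.32635e-09) = 1.38159e-15.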